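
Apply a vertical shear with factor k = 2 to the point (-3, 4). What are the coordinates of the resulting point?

Shear matrix for vertical shear with factor k = 2:
[[1, 0], [2, 1]]
Result: (-3, 4) → (-3, -2)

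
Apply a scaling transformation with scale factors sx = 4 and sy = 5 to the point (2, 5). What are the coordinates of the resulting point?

Scaling matrix:
[[4, 0], [0, 5]]
Result: (2 × 4, 5 × 5) = (8, 25)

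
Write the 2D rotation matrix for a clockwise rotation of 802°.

Rotation matrix formula: [[cos θ, -sin θ], [sin θ, cos θ]]
A clockwise rotation by 802° is equivalent to a counterclockwise rotation by -802°.
For θ = -802°:
cos(-802°) = 0.1392
sin(-802°) = -0.9903
Result: [[0.1392, 0.9903], [-0.9903, 0.1392]]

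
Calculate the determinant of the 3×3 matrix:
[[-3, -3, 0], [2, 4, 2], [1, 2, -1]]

Expansion along first row:
det = -3·det([[4,2],[2,-1]]) - -3·det([[2,2],[1,-1]]) + 0·det([[2,4],[1,2]])
    = -3·(4·-1 - 2·2) - -3·(2·-1 - 2·1) + 0·(2·2 - 4·1)
    = -3·-8 - -3·-4 + 0·0
    = 24 + -12 + 0 = 12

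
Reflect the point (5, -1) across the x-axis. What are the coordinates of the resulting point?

Reflection across x-axis: (5, -1) → (5, 1)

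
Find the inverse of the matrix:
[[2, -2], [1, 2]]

For [[a,b],[c,d]], inverse = (1/det)·[[d,-b],[-c,a]]
det = (2)(2) - (-2)(1) = 4 - -2 = 6
Inverse = (1/6)·[[2, 2], [-1, 2]]
= [[1/3, 1/3], [-1/6, 1/3]]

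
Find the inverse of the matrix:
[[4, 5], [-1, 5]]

For [[a,b],[c,d]], inverse = (1/det)·[[d,-b],[-c,a]]
det = (4)(5) - (5)(-1) = 20 - -5 = 25
Inverse = (1/25)·[[5, -5], [1, 4]]
= [[1/5, -1/5], [1/25, 4/25]]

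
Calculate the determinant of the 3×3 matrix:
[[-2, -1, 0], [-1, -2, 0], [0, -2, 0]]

Expansion along first row:
det = -2·det([[-2,0],[-2,0]]) - -1·det([[-1,0],[0,0]]) + 0·det([[-1,-2],[0,-2]])
    = -2·(-2·0 - 0·-2) - -1·(-1·0 - 0·0) + 0·(-1·-2 - -2·0)
    = -2·0 - -1·0 + 0·2
    = 0 + 0 + 0 = 0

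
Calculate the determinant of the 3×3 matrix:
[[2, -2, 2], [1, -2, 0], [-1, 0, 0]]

Expansion along first row:
det = 2·det([[-2,0],[0,0]]) - -2·det([[1,0],[-1,0]]) + 2·det([[1,-2],[-1,0]])
    = 2·(-2·0 - 0·0) - -2·(1·0 - 0·-1) + 2·(1·0 - -2·-1)
    = 2·0 - -2·0 + 2·-2
    = 0 + 0 + -4 = -4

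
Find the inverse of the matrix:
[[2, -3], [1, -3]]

For [[a,b],[c,d]], inverse = (1/det)·[[d,-b],[-c,a]]
det = (2)(-3) - (-3)(1) = -6 - -3 = -3
Inverse = (1/-3)·[[-3, 3], [-1, 2]]
= [[1, -1], [1/3, -2/3]]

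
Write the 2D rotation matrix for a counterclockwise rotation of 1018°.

Rotation matrix formula: [[cos θ, -sin θ], [sin θ, cos θ]]
For θ = 1018°:
cos(1018°) = 0.4695
sin(1018°) = -0.8829
Result: [[0.4695, 0.8829], [-0.8829, 0.4695]]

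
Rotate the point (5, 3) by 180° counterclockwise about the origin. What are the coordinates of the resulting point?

Rotation matrix for 180°: [[cos 180°, -sin 180°], [sin 180°, cos 180°]] = [[-1, 0], [0, -1]]
[[-1, 0], [0, -1]] × [5, 3]ᵀ = [-5, -3]ᵀ
Result: (-5, -3)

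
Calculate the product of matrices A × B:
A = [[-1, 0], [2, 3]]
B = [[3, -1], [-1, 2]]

Matrix multiplication:
C[0][0] = -1×3 + 0×-1 = -3
C[0][1] = -1×-1 + 0×2 = 1
C[1][0] = 2×3 + 3×-1 = 3
C[1][1] = 2×-1 + 3×2 = 4
Result: [[-3, 1], [3, 4]]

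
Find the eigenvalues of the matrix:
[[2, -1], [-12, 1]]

Characteristic equation: det(A - λI) = 0
λ² - (trace)λ + (det) = 0
trace = 2 + 1 = 3, det = (2)(1) - (-1)(-12) = -10
λ² - (3)λ + (-10) = 0
λ = (3 ± √((3)² - 4·(-10))) / 2 = (3 ± √49) / 2
Solving: λ = -2, 5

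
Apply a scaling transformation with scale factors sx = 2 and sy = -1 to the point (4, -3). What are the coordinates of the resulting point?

Scaling matrix:
[[2, 0], [0, -1]]
Result: (4 × 2, -3 × -1) = (8, 3)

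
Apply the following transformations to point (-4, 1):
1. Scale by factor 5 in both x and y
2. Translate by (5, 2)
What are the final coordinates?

Step 1: Scale (-4, 1) by 5 → (-20, 5)
Step 2: Translate by (5, 2) → (-15, 7)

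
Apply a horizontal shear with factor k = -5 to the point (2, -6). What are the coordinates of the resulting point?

Shear matrix for horizontal shear with factor k = -5:
[[1, -5], [0, 1]]
Result: (2, -6) → (32, -6)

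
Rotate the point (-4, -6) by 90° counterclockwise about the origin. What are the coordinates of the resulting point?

Rotation matrix for 90°: [[cos 90°, -sin 90°], [sin 90°, cos 90°]] = [[0, -1], [1, 0]]
[[0, -1], [1, 0]] × [-4, -6]ᵀ = [6, -4]ᵀ
Result: (6, -4)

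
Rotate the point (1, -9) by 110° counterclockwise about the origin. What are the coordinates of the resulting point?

Rotation matrix for 110°: [[cos 110°, -sin 110°], [sin 110°, cos 110°]] ≈ [[-0.342020, -0.939693], [0.939693, -0.342020]]
[[-0.342020, -0.939693], [0.939693, -0.342020]] × [1, -9]ᵀ ≈ [8.1152, 4.0179]ᵀ
Result: (8.1152, 4.0179)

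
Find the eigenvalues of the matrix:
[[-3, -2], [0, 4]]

Characteristic equation: det(A - λI) = 0
λ² - (trace)λ + (det) = 0
trace = -3 + 4 = 1, det = (-3)(4) - (-2)(0) = -12
λ² - (1)λ + (-12) = 0
λ = (1 ± √((1)² - 4·(-12))) / 2 = (1 ± √49) / 2
Solving: λ = -3, 4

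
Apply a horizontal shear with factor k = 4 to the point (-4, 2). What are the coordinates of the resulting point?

Shear matrix for horizontal shear with factor k = 4:
[[1, 4], [0, 1]]
Result: (-4, 2) → (4, 2)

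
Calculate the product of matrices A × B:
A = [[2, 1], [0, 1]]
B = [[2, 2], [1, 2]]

Matrix multiplication:
C[0][0] = 2×2 + 1×1 = 5
C[0][1] = 2×2 + 1×2 = 6
C[1][0] = 0×2 + 1×1 = 1
C[1][1] = 0×2 + 1×2 = 2
Result: [[5, 6], [1, 2]]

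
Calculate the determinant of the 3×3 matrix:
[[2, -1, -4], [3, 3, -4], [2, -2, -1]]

Expansion along first row:
det = 2·det([[3,-4],[-2,-1]]) - -1·det([[3,-4],[2,-1]]) + -4·det([[3,3],[2,-2]])
    = 2·(3·-1 - -4·-2) - -1·(3·-1 - -4·2) + -4·(3·-2 - 3·2)
    = 2·-11 - -1·5 + -4·-12
    = -22 + 5 + 48 = 31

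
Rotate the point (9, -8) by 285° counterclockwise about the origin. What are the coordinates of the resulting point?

Rotation matrix for 285°: [[cos 285°, -sin 285°], [sin 285°, cos 285°]] ≈ [[0.258819, 0.965926], [-0.965926, 0.258819]]
[[0.258819, 0.965926], [-0.965926, 0.258819]] × [9, -8]ᵀ ≈ [-5.3980, -10.7639]ᵀ
Result: (-5.3980, -10.7639)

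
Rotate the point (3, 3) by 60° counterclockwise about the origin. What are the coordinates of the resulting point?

Rotation matrix for 60°: [[cos 60°, -sin 60°], [sin 60°, cos 60°]] ≈ [[0.500000, -0.866025], [0.866025, 0.500000]]
[[0.500000, -0.866025], [0.866025, 0.500000]] × [3, 3]ᵀ ≈ [-1.0981, 4.0981]ᵀ
Result: (-1.0981, 4.0981)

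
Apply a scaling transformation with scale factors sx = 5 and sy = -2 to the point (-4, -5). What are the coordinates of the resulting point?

Scaling matrix:
[[5, 0], [0, -2]]
Result: (-4 × 5, -5 × -2) = (-20, 10)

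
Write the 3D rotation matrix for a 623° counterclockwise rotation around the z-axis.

Rotation matrix for counterclockwise 623° around z-axis:
cos(623°) = -0.1219, sin(623°) = -0.9925
Result: [[-0.1219, 0.9925, 0], [-0.9925, -0.1219, 0], [0, 0, 1]]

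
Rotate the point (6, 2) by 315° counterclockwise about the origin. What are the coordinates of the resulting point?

Rotation matrix for 315°: [[cos 315°, -sin 315°], [sin 315°, cos 315°]] ≈ [[0.707107, 0.707107], [-0.707107, 0.707107]]
[[0.707107, 0.707107], [-0.707107, 0.707107]] × [6, 2]ᵀ ≈ [5.6569, -2.8284]ᵀ
Result: (5.6569, -2.8284)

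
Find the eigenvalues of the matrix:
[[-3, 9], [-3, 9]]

Characteristic equation: det(A - λI) = 0
λ² - (trace)λ + (det) = 0
trace = -3 + 9 = 6, det = (-3)(9) - (9)(-3) = 0
λ² - (6)λ + (0) = 0
λ = (6 ± √((6)² - 4·(0))) / 2 = (6 ± √36) / 2
Solving: λ = 0, 6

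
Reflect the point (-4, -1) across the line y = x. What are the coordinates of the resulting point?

Reflection across line y = x: (-4, -1) → (-1, -4)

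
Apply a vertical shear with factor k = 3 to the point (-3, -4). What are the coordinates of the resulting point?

Shear matrix for vertical shear with factor k = 3:
[[1, 0], [3, 1]]
Result: (-3, -4) → (-3, -13)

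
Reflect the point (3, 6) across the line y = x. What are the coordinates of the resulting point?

Reflection across line y = x: (3, 6) → (6, 3)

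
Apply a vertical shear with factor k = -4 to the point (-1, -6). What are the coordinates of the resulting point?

Shear matrix for vertical shear with factor k = -4:
[[1, 0], [-4, 1]]
Result: (-1, -6) → (-1, -2)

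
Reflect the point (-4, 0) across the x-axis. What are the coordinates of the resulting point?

Reflection across x-axis: (-4, 0) → (-4, 0)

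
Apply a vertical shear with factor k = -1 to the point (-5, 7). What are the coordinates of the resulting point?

Shear matrix for vertical shear with factor k = -1:
[[1, 0], [-1, 1]]
Result: (-5, 7) → (-5, 12)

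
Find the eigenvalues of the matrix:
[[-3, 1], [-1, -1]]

Characteristic equation: det(A - λI) = 0
λ² - (trace)λ + (det) = 0
trace = -3 + -1 = -4, det = (-3)(-1) - (1)(-1) = 4
λ² - (-4)λ + (4) = 0
λ = (-4 ± √((-4)² - 4·(4))) / 2 = (-4 ± √0) / 2
Solving: λ = -2, -2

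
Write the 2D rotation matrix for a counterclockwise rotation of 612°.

Rotation matrix formula: [[cos θ, -sin θ], [sin θ, cos θ]]
For θ = 612°:
cos(612°) = -0.3090
sin(612°) = -0.9511
Result: [[-0.3090, 0.9511], [-0.9511, -0.3090]]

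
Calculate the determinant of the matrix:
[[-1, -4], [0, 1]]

For a 2×2 matrix [[a, b], [c, d]], det = ad - bc
det = (-1)(1) - (-4)(0) = -1 - 0 = -1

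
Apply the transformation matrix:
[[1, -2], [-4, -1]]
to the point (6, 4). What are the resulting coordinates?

Matrix multiplication:
[[1, -2], [-4, -1]] × [6, 4]ᵀ
= [(1)(6) + (-2)(4), (-4)(6) + (-1)(4)]ᵀ
= [-2, -28]ᵀ
Result: (-2, -28)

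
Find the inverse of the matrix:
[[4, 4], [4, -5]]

For [[a,b],[c,d]], inverse = (1/det)·[[d,-b],[-c,a]]
det = (4)(-5) - (4)(4) = -20 - 16 = -36
Inverse = (1/-36)·[[-5, -4], [-4, 4]]
= [[5/36, 1/9], [1/9, -1/9]]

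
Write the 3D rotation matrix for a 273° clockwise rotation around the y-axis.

Rotation matrix for clockwise 273° around y-axis:
A clockwise rotation by 273° is a counterclockwise rotation by -273°.
cos(-273°) = 0.0523, sin(-273°) = 0.9986
Result: [[0.0523, 0, 0.9986], [0, 1, 0], [-0.9986, 0, 0.0523]]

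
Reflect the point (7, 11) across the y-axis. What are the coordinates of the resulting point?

Reflection across y-axis: (7, 11) → (-7, 11)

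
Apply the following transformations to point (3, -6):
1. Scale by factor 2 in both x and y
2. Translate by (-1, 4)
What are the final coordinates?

Step 1: Scale (3, -6) by 2 → (6, -12)
Step 2: Translate by (-1, 4) → (5, -8)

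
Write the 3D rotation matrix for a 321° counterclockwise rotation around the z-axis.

Rotation matrix for counterclockwise 321° around z-axis:
cos(321°) = 0.7771, sin(321°) = -0.6293
Result: [[0.7771, 0.6293, 0], [-0.6293, 0.7771, 0], [0, 0, 1]]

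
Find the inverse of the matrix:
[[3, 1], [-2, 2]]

For [[a,b],[c,d]], inverse = (1/det)·[[d,-b],[-c,a]]
det = (3)(2) - (1)(-2) = 6 - -2 = 8
Inverse = (1/8)·[[2, -1], [2, 3]]
= [[1/4, -1/8], [1/4, 3/8]]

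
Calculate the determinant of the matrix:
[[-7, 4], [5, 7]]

For a 2×2 matrix [[a, b], [c, d]], det = ad - bc
det = (-7)(7) - (4)(5) = -49 - 20 = -69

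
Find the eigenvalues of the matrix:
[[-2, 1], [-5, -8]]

Characteristic equation: det(A - λI) = 0
λ² - (trace)λ + (det) = 0
trace = -2 + -8 = -10, det = (-2)(-8) - (1)(-5) = 21
λ² - (-10)λ + (21) = 0
λ = (-10 ± √((-10)² - 4·(21))) / 2 = (-10 ± √16) / 2
Solving: λ = -7, -3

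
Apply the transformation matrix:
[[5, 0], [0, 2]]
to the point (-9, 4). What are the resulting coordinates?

Matrix multiplication:
[[5, 0], [0, 2]] × [-9, 4]ᵀ
= [(5)(-9) + (0)(4), (0)(-9) + (2)(4)]ᵀ
= [-45, 8]ᵀ
Result: (-45, 8)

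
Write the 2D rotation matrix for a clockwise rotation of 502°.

Rotation matrix formula: [[cos θ, -sin θ], [sin θ, cos θ]]
A clockwise rotation by 502° is equivalent to a counterclockwise rotation by -502°.
For θ = -502°:
cos(-502°) = -0.7880
sin(-502°) = -0.6157
Result: [[-0.7880, 0.6157], [-0.6157, -0.7880]]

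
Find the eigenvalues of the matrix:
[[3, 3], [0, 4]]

Characteristic equation: det(A - λI) = 0
λ² - (trace)λ + (det) = 0
trace = 3 + 4 = 7, det = (3)(4) - (3)(0) = 12
λ² - (7)λ + (12) = 0
λ = (7 ± √((7)² - 4·(12))) / 2 = (7 ± √1) / 2
Solving: λ = 3, 4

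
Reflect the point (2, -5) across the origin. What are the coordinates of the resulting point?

Reflection across origin: (2, -5) → (-2, 5)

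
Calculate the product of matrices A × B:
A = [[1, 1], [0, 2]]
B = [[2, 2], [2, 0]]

Matrix multiplication:
C[0][0] = 1×2 + 1×2 = 4
C[0][1] = 1×2 + 1×0 = 2
C[1][0] = 0×2 + 2×2 = 4
C[1][1] = 0×2 + 2×0 = 0
Result: [[4, 2], [4, 0]]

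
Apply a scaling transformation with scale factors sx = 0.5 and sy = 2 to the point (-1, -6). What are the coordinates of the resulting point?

Scaling matrix:
[[0.50, 0], [0, 2]]
Result: (-1 × 0.5, -6 × 2) = (-0.5, -12)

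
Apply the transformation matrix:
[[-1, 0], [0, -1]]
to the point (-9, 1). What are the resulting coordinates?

Matrix multiplication:
[[-1, 0], [0, -1]] × [-9, 1]ᵀ
= [(-1)(-9) + (0)(1), (0)(-9) + (-1)(1)]ᵀ
= [9, -1]ᵀ
Result: (9, -1)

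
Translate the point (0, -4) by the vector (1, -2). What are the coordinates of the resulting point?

Translation by (1, -2) (homogeneous matrix [[1, 0, 1], [0, 1, -2], [0, 0, 1]]):
x' = 0 + 1 = 1
y' = -4 + -2 = -6
Result: (1, -6)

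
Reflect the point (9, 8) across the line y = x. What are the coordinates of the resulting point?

Reflection across line y = x: (9, 8) → (8, 9)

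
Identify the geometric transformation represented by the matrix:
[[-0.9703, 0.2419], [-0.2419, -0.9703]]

This matrix represents: rotation by 194° counterclockwise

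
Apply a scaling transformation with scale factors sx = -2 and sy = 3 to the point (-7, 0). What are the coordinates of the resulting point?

Scaling matrix:
[[-2, 0], [0, 3]]
Result: (-7 × -2, 0 × 3) = (14, 0)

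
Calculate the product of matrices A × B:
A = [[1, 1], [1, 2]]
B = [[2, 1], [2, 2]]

Matrix multiplication:
C[0][0] = 1×2 + 1×2 = 4
C[0][1] = 1×1 + 1×2 = 3
C[1][0] = 1×2 + 2×2 = 6
C[1][1] = 1×1 + 2×2 = 5
Result: [[4, 3], [6, 5]]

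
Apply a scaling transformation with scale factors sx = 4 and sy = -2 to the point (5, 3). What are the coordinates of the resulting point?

Scaling matrix:
[[4, 0], [0, -2]]
Result: (5 × 4, 3 × -2) = (20, -6)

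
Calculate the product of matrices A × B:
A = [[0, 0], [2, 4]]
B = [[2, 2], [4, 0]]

Matrix multiplication:
C[0][0] = 0×2 + 0×4 = 0
C[0][1] = 0×2 + 0×0 = 0
C[1][0] = 2×2 + 4×4 = 20
C[1][1] = 2×2 + 4×0 = 4
Result: [[0, 0], [20, 4]]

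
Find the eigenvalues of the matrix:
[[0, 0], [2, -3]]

Characteristic equation: det(A - λI) = 0
λ² - (trace)λ + (det) = 0
trace = 0 + -3 = -3, det = (0)(-3) - (0)(2) = 0
λ² - (-3)λ + (0) = 0
λ = (-3 ± √((-3)² - 4·(0))) / 2 = (-3 ± √9) / 2
Solving: λ = -3, 0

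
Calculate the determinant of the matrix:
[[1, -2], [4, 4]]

For a 2×2 matrix [[a, b], [c, d]], det = ad - bc
det = (1)(4) - (-2)(4) = 4 - -8 = 12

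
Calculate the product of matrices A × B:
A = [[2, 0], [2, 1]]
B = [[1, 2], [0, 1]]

Matrix multiplication:
C[0][0] = 2×1 + 0×0 = 2
C[0][1] = 2×2 + 0×1 = 4
C[1][0] = 2×1 + 1×0 = 2
C[1][1] = 2×2 + 1×1 = 5
Result: [[2, 4], [2, 5]]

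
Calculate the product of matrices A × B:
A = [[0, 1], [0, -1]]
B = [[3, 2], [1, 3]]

Matrix multiplication:
C[0][0] = 0×3 + 1×1 = 1
C[0][1] = 0×2 + 1×3 = 3
C[1][0] = 0×3 + -1×1 = -1
C[1][1] = 0×2 + -1×3 = -3
Result: [[1, 3], [-1, -3]]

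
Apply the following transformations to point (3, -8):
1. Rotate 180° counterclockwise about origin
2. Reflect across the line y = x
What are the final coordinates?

Step 1: Rotate 180° → (-3, 8)
Step 2: Reflect across line y = x → (8, -3)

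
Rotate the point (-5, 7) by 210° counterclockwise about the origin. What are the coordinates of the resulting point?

Rotation matrix for 210°: [[cos 210°, -sin 210°], [sin 210°, cos 210°]] ≈ [[-0.866025, 0.500000], [-0.500000, -0.866025]]
[[-0.866025, 0.500000], [-0.500000, -0.866025]] × [-5, 7]ᵀ ≈ [7.8301, -3.5622]ᵀ
Result: (7.8301, -3.5622)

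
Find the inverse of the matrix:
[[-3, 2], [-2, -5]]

For [[a,b],[c,d]], inverse = (1/det)·[[d,-b],[-c,a]]
det = (-3)(-5) - (2)(-2) = 15 - -4 = 19
Inverse = (1/19)·[[-5, -2], [2, -3]]
= [[-5/19, -2/19], [2/19, -3/19]]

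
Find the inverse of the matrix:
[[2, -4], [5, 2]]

For [[a,b],[c,d]], inverse = (1/det)·[[d,-b],[-c,a]]
det = (2)(2) - (-4)(5) = 4 - -20 = 24
Inverse = (1/24)·[[2, 4], [-5, 2]]
= [[1/12, 1/6], [-5/24, 1/12]]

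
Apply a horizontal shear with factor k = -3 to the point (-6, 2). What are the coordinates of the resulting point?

Shear matrix for horizontal shear with factor k = -3:
[[1, -3], [0, 1]]
Result: (-6, 2) → (-12, 2)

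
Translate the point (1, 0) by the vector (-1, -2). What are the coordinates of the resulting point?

Translation by (-1, -2) (homogeneous matrix [[1, 0, -1], [0, 1, -2], [0, 0, 1]]):
x' = 1 + -1 = 0
y' = 0 + -2 = -2
Result: (0, -2)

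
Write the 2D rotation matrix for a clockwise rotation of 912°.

Rotation matrix formula: [[cos θ, -sin θ], [sin θ, cos θ]]
A clockwise rotation by 912° is equivalent to a counterclockwise rotation by -912°.
For θ = -912°:
cos(-912°) = -0.9781
sin(-912°) = 0.2079
Result: [[-0.9781, -0.2079], [0.2079, -0.9781]]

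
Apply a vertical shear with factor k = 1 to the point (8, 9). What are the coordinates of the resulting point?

Shear matrix for vertical shear with factor k = 1:
[[1, 0], [1, 1]]
Result: (8, 9) → (8, 17)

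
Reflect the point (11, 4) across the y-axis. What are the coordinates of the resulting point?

Reflection across y-axis: (11, 4) → (-11, 4)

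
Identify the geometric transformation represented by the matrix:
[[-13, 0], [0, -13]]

This matrix represents: uniform scaling by factor -13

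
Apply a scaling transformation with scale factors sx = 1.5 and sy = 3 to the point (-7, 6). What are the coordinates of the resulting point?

Scaling matrix:
[[1.50, 0], [0, 3]]
Result: (-7 × 1.5, 6 × 3) = (-10.5, 18)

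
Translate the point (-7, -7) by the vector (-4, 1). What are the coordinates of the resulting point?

Translation by (-4, 1) (homogeneous matrix [[1, 0, -4], [0, 1, 1], [0, 0, 1]]):
x' = -7 + -4 = -11
y' = -7 + 1 = -6
Result: (-11, -6)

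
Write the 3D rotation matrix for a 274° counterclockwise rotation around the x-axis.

Rotation matrix for counterclockwise 274° around x-axis:
cos(274°) = 0.0698, sin(274°) = -0.9976
Result: [[1, 0, 0], [0, 0.0698, 0.9976], [0, -0.9976, 0.0698]]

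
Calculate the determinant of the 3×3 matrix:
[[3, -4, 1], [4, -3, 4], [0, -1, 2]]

Expansion along first row:
det = 3·det([[-3,4],[-1,2]]) - -4·det([[4,4],[0,2]]) + 1·det([[4,-3],[0,-1]])
    = 3·(-3·2 - 4·-1) - -4·(4·2 - 4·0) + 1·(4·-1 - -3·0)
    = 3·-2 - -4·8 + 1·-4
    = -6 + 32 + -4 = 22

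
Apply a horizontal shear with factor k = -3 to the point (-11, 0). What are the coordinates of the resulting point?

Shear matrix for horizontal shear with factor k = -3:
[[1, -3], [0, 1]]
Result: (-11, 0) → (-11, 0)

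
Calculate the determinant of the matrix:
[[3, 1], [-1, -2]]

For a 2×2 matrix [[a, b], [c, d]], det = ad - bc
det = (3)(-2) - (1)(-1) = -6 - -1 = -5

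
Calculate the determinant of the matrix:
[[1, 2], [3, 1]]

For a 2×2 matrix [[a, b], [c, d]], det = ad - bc
det = (1)(1) - (2)(3) = 1 - 6 = -5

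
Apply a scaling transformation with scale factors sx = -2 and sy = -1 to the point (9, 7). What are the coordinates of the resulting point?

Scaling matrix:
[[-2, 0], [0, -1]]
Result: (9 × -2, 7 × -1) = (-18, -7)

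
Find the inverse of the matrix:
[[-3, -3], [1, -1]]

For [[a,b],[c,d]], inverse = (1/det)·[[d,-b],[-c,a]]
det = (-3)(-1) - (-3)(1) = 3 - -3 = 6
Inverse = (1/6)·[[-1, 3], [-1, -3]]
= [[-1/6, 1/2], [-1/6, -1/2]]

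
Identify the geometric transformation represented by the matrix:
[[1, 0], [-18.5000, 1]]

This matrix represents: vertical shear with factor -18.5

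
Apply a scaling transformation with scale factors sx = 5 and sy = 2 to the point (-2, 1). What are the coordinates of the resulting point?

Scaling matrix:
[[5, 0], [0, 2]]
Result: (-2 × 5, 1 × 2) = (-10, 2)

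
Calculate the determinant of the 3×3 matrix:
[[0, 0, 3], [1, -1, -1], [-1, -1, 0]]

Expansion along first row:
det = 0·det([[-1,-1],[-1,0]]) - 0·det([[1,-1],[-1,0]]) + 3·det([[1,-1],[-1,-1]])
    = 0·(-1·0 - -1·-1) - 0·(1·0 - -1·-1) + 3·(1·-1 - -1·-1)
    = 0·-1 - 0·-1 + 3·-2
    = 0 + 0 + -6 = -6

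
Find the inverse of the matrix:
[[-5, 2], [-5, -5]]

For [[a,b],[c,d]], inverse = (1/det)·[[d,-b],[-c,a]]
det = (-5)(-5) - (2)(-5) = 25 - -10 = 35
Inverse = (1/35)·[[-5, -2], [5, -5]]
= [[-1/7, -2/35], [1/7, -1/7]]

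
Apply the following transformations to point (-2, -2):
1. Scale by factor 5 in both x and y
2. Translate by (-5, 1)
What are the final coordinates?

Step 1: Scale (-2, -2) by 5 → (-10, -10)
Step 2: Translate by (-5, 1) → (-15, -9)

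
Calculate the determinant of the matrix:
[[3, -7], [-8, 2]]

For a 2×2 matrix [[a, b], [c, d]], det = ad - bc
det = (3)(2) - (-7)(-8) = 6 - 56 = -50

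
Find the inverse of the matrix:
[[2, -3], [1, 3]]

For [[a,b],[c,d]], inverse = (1/det)·[[d,-b],[-c,a]]
det = (2)(3) - (-3)(1) = 6 - -3 = 9
Inverse = (1/9)·[[3, 3], [-1, 2]]
= [[1/3, 1/3], [-1/9, 2/9]]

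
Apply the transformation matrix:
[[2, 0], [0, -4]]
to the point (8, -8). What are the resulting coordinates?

Matrix multiplication:
[[2, 0], [0, -4]] × [8, -8]ᵀ
= [(2)(8) + (0)(-8), (0)(8) + (-4)(-8)]ᵀ
= [16, 32]ᵀ
Result: (16, 32)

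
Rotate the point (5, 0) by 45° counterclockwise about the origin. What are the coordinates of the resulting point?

Rotation matrix for 45°: [[cos 45°, -sin 45°], [sin 45°, cos 45°]] ≈ [[0.707107, -0.707107], [0.707107, 0.707107]]
[[0.707107, -0.707107], [0.707107, 0.707107]] × [5, 0]ᵀ ≈ [3.5355, 3.5355]ᵀ
Result: (3.5355, 3.5355)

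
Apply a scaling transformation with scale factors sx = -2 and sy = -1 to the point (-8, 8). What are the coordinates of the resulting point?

Scaling matrix:
[[-2, 0], [0, -1]]
Result: (-8 × -2, 8 × -1) = (16, -8)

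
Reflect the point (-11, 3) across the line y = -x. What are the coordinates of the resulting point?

Reflection across line y = -x: (-11, 3) → (-3, 11)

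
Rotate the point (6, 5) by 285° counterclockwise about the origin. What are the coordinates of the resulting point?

Rotation matrix for 285°: [[cos 285°, -sin 285°], [sin 285°, cos 285°]] ≈ [[0.258819, 0.965926], [-0.965926, 0.258819]]
[[0.258819, 0.965926], [-0.965926, 0.258819]] × [6, 5]ᵀ ≈ [6.3825, -4.5015]ᵀ
Result: (6.3825, -4.5015)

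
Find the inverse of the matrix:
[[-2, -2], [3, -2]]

For [[a,b],[c,d]], inverse = (1/det)·[[d,-b],[-c,a]]
det = (-2)(-2) - (-2)(3) = 4 - -6 = 10
Inverse = (1/10)·[[-2, 2], [-3, -2]]
= [[-1/5, 1/5], [-3/10, -1/5]]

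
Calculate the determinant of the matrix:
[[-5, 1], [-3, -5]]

For a 2×2 matrix [[a, b], [c, d]], det = ad - bc
det = (-5)(-5) - (1)(-3) = 25 - -3 = 28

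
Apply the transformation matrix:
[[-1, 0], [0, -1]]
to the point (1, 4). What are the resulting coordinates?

Matrix multiplication:
[[-1, 0], [0, -1]] × [1, 4]ᵀ
= [(-1)(1) + (0)(4), (0)(1) + (-1)(4)]ᵀ
= [-1, -4]ᵀ
Result: (-1, -4)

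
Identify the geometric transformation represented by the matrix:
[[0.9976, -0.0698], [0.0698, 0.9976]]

This matrix represents: rotation by 4° counterclockwise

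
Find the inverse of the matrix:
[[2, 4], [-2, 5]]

For [[a,b],[c,d]], inverse = (1/det)·[[d,-b],[-c,a]]
det = (2)(5) - (4)(-2) = 10 - -8 = 18
Inverse = (1/18)·[[5, -4], [2, 2]]
= [[5/18, -2/9], [1/9, 1/9]]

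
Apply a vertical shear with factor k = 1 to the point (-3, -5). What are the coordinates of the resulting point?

Shear matrix for vertical shear with factor k = 1:
[[1, 0], [1, 1]]
Result: (-3, -5) → (-3, -8)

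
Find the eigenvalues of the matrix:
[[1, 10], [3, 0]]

Characteristic equation: det(A - λI) = 0
λ² - (trace)λ + (det) = 0
trace = 1 + 0 = 1, det = (1)(0) - (10)(3) = -30
λ² - (1)λ + (-30) = 0
λ = (1 ± √((1)² - 4·(-30))) / 2 = (1 ± √121) / 2
Solving: λ = -5, 6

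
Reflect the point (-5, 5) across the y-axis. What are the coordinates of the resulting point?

Reflection across y-axis: (-5, 5) → (5, 5)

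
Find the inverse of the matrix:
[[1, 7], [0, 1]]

For [[a,b],[c,d]], inverse = (1/det)·[[d,-b],[-c,a]]
det = (1)(1) - (7)(0) = 1 - 0 = 1
Inverse = [[1, -7], [0, 1]]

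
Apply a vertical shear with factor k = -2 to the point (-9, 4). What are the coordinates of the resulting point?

Shear matrix for vertical shear with factor k = -2:
[[1, 0], [-2, 1]]
Result: (-9, 4) → (-9, 22)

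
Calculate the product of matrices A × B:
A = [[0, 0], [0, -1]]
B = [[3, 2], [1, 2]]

Matrix multiplication:
C[0][0] = 0×3 + 0×1 = 0
C[0][1] = 0×2 + 0×2 = 0
C[1][0] = 0×3 + -1×1 = -1
C[1][1] = 0×2 + -1×2 = -2
Result: [[0, 0], [-1, -2]]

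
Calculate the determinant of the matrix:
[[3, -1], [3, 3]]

For a 2×2 matrix [[a, b], [c, d]], det = ad - bc
det = (3)(3) - (-1)(3) = 9 - -3 = 12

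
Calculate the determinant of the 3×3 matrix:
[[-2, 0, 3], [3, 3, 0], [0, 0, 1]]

Expansion along first row:
det = -2·det([[3,0],[0,1]]) - 0·det([[3,0],[0,1]]) + 3·det([[3,3],[0,0]])
    = -2·(3·1 - 0·0) - 0·(3·1 - 0·0) + 3·(3·0 - 3·0)
    = -2·3 - 0·3 + 3·0
    = -6 + 0 + 0 = -6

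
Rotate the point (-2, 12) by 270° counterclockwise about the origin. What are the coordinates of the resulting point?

Rotation matrix for 270°: [[cos 270°, -sin 270°], [sin 270°, cos 270°]] = [[0, 1], [-1, 0]]
[[0, 1], [-1, 0]] × [-2, 12]ᵀ = [12, 2]ᵀ
Result: (12, 2)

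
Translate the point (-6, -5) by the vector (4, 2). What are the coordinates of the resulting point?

Translation by (4, 2) (homogeneous matrix [[1, 0, 4], [0, 1, 2], [0, 0, 1]]):
x' = -6 + 4 = -2
y' = -5 + 2 = -3
Result: (-2, -3)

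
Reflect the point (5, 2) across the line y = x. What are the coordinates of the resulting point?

Reflection across line y = x: (5, 2) → (2, 5)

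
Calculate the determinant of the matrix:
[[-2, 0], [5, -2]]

For a 2×2 matrix [[a, b], [c, d]], det = ad - bc
det = (-2)(-2) - (0)(5) = 4 - 0 = 4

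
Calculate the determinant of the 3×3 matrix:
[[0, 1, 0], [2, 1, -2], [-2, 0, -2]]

Expansion along first row:
det = 0·det([[1,-2],[0,-2]]) - 1·det([[2,-2],[-2,-2]]) + 0·det([[2,1],[-2,0]])
    = 0·(1·-2 - -2·0) - 1·(2·-2 - -2·-2) + 0·(2·0 - 1·-2)
    = 0·-2 - 1·-8 + 0·2
    = 0 + 8 + 0 = 8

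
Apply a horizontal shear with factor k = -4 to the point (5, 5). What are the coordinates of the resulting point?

Shear matrix for horizontal shear with factor k = -4:
[[1, -4], [0, 1]]
Result: (5, 5) → (-15, 5)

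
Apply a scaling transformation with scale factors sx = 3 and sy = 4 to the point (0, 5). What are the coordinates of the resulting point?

Scaling matrix:
[[3, 0], [0, 4]]
Result: (0 × 3, 5 × 4) = (0, 20)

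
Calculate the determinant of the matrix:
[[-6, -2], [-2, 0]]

For a 2×2 matrix [[a, b], [c, d]], det = ad - bc
det = (-6)(0) - (-2)(-2) = 0 - 4 = -4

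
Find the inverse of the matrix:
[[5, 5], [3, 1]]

For [[a,b],[c,d]], inverse = (1/det)·[[d,-b],[-c,a]]
det = (5)(1) - (5)(3) = 5 - 15 = -10
Inverse = (1/-10)·[[1, -5], [-3, 5]]
= [[-1/10, 1/2], [3/10, -1/2]]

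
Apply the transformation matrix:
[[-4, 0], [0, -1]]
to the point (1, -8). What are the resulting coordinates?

Matrix multiplication:
[[-4, 0], [0, -1]] × [1, -8]ᵀ
= [(-4)(1) + (0)(-8), (0)(1) + (-1)(-8)]ᵀ
= [-4, 8]ᵀ
Result: (-4, 8)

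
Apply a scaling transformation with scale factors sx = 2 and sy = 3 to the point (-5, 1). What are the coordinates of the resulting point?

Scaling matrix:
[[2, 0], [0, 3]]
Result: (-5 × 2, 1 × 3) = (-10, 3)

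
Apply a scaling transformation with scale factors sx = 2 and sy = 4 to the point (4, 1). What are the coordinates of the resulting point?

Scaling matrix:
[[2, 0], [0, 4]]
Result: (4 × 2, 1 × 4) = (8, 4)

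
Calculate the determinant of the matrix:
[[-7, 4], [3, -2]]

For a 2×2 matrix [[a, b], [c, d]], det = ad - bc
det = (-7)(-2) - (4)(3) = 14 - 12 = 2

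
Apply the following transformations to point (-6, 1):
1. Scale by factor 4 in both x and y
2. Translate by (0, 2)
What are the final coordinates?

Step 1: Scale (-6, 1) by 4 → (-24, 4)
Step 2: Translate by (0, 2) → (-24, 6)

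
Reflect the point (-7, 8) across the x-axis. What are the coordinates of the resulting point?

Reflection across x-axis: (-7, 8) → (-7, -8)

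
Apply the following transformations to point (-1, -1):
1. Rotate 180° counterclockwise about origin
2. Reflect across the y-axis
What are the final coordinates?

Step 1: Rotate 180° → (1, 1)
Step 2: Reflect across y-axis → (-1, 1)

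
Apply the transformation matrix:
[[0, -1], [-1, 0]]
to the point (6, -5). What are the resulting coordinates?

Matrix multiplication:
[[0, -1], [-1, 0]] × [6, -5]ᵀ
= [(0)(6) + (-1)(-5), (-1)(6) + (0)(-5)]ᵀ
= [5, -6]ᵀ
Result: (5, -6)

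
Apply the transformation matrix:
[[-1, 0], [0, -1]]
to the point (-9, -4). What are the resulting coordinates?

Matrix multiplication:
[[-1, 0], [0, -1]] × [-9, -4]ᵀ
= [(-1)(-9) + (0)(-4), (0)(-9) + (-1)(-4)]ᵀ
= [9, 4]ᵀ
Result: (9, 4)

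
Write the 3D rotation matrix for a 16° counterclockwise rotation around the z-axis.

Rotation matrix for counterclockwise 16° around z-axis:
cos(16°) = 0.9613, sin(16°) = 0.2756
Result: [[0.9613, -0.2756, 0], [0.2756, 0.9613, 0], [0, 0, 1]]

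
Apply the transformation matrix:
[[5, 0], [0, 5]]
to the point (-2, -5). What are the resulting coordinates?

Matrix multiplication:
[[5, 0], [0, 5]] × [-2, -5]ᵀ
= [(5)(-2) + (0)(-5), (0)(-2) + (5)(-5)]ᵀ
= [-10, -25]ᵀ
Result: (-10, -25)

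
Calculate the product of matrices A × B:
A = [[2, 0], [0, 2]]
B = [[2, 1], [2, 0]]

Matrix multiplication:
C[0][0] = 2×2 + 0×2 = 4
C[0][1] = 2×1 + 0×0 = 2
C[1][0] = 0×2 + 2×2 = 4
C[1][1] = 0×1 + 2×0 = 0
Result: [[4, 2], [4, 0]]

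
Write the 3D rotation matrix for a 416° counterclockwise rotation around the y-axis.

Rotation matrix for counterclockwise 416° around y-axis:
cos(416°) = 0.5592, sin(416°) = 0.8290
Result: [[0.5592, 0, 0.8290], [0, 1, 0], [-0.8290, 0, 0.5592]]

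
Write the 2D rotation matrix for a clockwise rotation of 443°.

Rotation matrix formula: [[cos θ, -sin θ], [sin θ, cos θ]]
A clockwise rotation by 443° is equivalent to a counterclockwise rotation by -443°.
For θ = -443°:
cos(-443°) = 0.1219
sin(-443°) = -0.9925
Result: [[0.1219, 0.9925], [-0.9925, 0.1219]]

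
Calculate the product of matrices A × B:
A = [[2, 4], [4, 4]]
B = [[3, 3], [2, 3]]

Matrix multiplication:
C[0][0] = 2×3 + 4×2 = 14
C[0][1] = 2×3 + 4×3 = 18
C[1][0] = 4×3 + 4×2 = 20
C[1][1] = 4×3 + 4×3 = 24
Result: [[14, 18], [20, 24]]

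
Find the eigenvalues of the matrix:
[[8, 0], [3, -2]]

Characteristic equation: det(A - λI) = 0
λ² - (trace)λ + (det) = 0
trace = 8 + -2 = 6, det = (8)(-2) - (0)(3) = -16
λ² - (6)λ + (-16) = 0
λ = (6 ± √((6)² - 4·(-16))) / 2 = (6 ± √100) / 2
Solving: λ = -2, 8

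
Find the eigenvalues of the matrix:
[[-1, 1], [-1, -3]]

Characteristic equation: det(A - λI) = 0
λ² - (trace)λ + (det) = 0
trace = -1 + -3 = -4, det = (-1)(-3) - (1)(-1) = 4
λ² - (-4)λ + (4) = 0
λ = (-4 ± √((-4)² - 4·(4))) / 2 = (-4 ± √0) / 2
Solving: λ = -2, -2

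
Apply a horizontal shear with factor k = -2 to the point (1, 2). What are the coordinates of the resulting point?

Shear matrix for horizontal shear with factor k = -2:
[[1, -2], [0, 1]]
Result: (1, 2) → (-3, 2)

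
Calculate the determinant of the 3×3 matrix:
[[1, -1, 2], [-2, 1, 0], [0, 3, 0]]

Expansion along first row:
det = 1·det([[1,0],[3,0]]) - -1·det([[-2,0],[0,0]]) + 2·det([[-2,1],[0,3]])
    = 1·(1·0 - 0·3) - -1·(-2·0 - 0·0) + 2·(-2·3 - 1·0)
    = 1·0 - -1·0 + 2·-6
    = 0 + 0 + -12 = -12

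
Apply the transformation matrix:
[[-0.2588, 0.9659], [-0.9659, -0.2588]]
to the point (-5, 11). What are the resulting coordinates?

Matrix multiplication:
[[-0.2588, 0.9659], [-0.9659, -0.2588]] × [-5, 11]ᵀ
= [(-0.2588)(-5) + (0.9659)(11), (-0.9659)(-5) + (-0.2588)(11)]ᵀ
= [11.9189, 1.9827]ᵀ
Result: (11.9189, 1.9827)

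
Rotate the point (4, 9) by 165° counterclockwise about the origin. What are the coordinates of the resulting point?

Rotation matrix for 165°: [[cos 165°, -sin 165°], [sin 165°, cos 165°]] ≈ [[-0.965926, -0.258819], [0.258819, -0.965926]]
[[-0.965926, -0.258819], [0.258819, -0.965926]] × [4, 9]ᵀ ≈ [-6.1931, -7.6581]ᵀ
Result: (-6.1931, -7.6581)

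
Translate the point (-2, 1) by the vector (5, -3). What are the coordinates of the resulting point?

Translation by (5, -3) (homogeneous matrix [[1, 0, 5], [0, 1, -3], [0, 0, 1]]):
x' = -2 + 5 = 3
y' = 1 + -3 = -2
Result: (3, -2)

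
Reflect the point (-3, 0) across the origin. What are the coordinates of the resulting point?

Reflection across origin: (-3, 0) → (3, 0)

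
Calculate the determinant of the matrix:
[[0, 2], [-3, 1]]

For a 2×2 matrix [[a, b], [c, d]], det = ad - bc
det = (0)(1) - (2)(-3) = 0 - -6 = 6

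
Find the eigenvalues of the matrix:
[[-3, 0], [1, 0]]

Characteristic equation: det(A - λI) = 0
λ² - (trace)λ + (det) = 0
trace = -3 + 0 = -3, det = (-3)(0) - (0)(1) = 0
λ² - (-3)λ + (0) = 0
λ = (-3 ± √((-3)² - 4·(0))) / 2 = (-3 ± √9) / 2
Solving: λ = -3, 0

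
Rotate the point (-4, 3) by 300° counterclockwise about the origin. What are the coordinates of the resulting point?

Rotation matrix for 300°: [[cos 300°, -sin 300°], [sin 300°, cos 300°]] ≈ [[0.500000, 0.866025], [-0.866025, 0.500000]]
[[0.500000, 0.866025], [-0.866025, 0.500000]] × [-4, 3]ᵀ ≈ [0.5981, 4.9641]ᵀ
Result: (0.5981, 4.9641)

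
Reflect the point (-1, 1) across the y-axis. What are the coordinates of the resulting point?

Reflection across y-axis: (-1, 1) → (1, 1)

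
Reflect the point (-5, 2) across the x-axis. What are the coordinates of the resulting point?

Reflection across x-axis: (-5, 2) → (-5, -2)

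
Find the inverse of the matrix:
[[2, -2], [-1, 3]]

For [[a,b],[c,d]], inverse = (1/det)·[[d,-b],[-c,a]]
det = (2)(3) - (-2)(-1) = 6 - 2 = 4
Inverse = (1/4)·[[3, 2], [1, 2]]
= [[3/4, 1/2], [1/4, 1/2]]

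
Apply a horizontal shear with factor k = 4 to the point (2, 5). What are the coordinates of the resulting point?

Shear matrix for horizontal shear with factor k = 4:
[[1, 4], [0, 1]]
Result: (2, 5) → (22, 5)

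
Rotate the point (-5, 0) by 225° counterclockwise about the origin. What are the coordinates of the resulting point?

Rotation matrix for 225°: [[cos 225°, -sin 225°], [sin 225°, cos 225°]] ≈ [[-0.707107, 0.707107], [-0.707107, -0.707107]]
[[-0.707107, 0.707107], [-0.707107, -0.707107]] × [-5, 0]ᵀ ≈ [3.5355, 3.5355]ᵀ
Result: (3.5355, 3.5355)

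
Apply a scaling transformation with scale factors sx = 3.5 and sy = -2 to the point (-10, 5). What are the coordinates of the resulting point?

Scaling matrix:
[[3.50, 0], [0, -2]]
Result: (-10 × 3.5, 5 × -2) = (-35, -10)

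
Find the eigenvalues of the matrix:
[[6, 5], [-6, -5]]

Characteristic equation: det(A - λI) = 0
λ² - (trace)λ + (det) = 0
trace = 6 + -5 = 1, det = (6)(-5) - (5)(-6) = 0
λ² - (1)λ + (0) = 0
λ = (1 ± √((1)² - 4·(0))) / 2 = (1 ± √1) / 2
Solving: λ = 0, 1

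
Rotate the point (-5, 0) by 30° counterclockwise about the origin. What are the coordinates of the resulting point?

Rotation matrix for 30°: [[cos 30°, -sin 30°], [sin 30°, cos 30°]] ≈ [[0.866025, -0.500000], [0.500000, 0.866025]]
[[0.866025, -0.500000], [0.500000, 0.866025]] × [-5, 0]ᵀ ≈ [-4.3301, -2.5000]ᵀ
Result: (-4.3301, -2.5000)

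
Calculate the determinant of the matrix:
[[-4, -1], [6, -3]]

For a 2×2 matrix [[a, b], [c, d]], det = ad - bc
det = (-4)(-3) - (-1)(6) = 12 - -6 = 18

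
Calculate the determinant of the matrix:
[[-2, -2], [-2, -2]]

For a 2×2 matrix [[a, b], [c, d]], det = ad - bc
det = (-2)(-2) - (-2)(-2) = 4 - 4 = 0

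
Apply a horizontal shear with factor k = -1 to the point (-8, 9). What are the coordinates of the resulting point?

Shear matrix for horizontal shear with factor k = -1:
[[1, -1], [0, 1]]
Result: (-8, 9) → (-17, 9)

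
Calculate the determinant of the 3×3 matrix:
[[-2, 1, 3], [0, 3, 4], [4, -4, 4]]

Expansion along first row:
det = -2·det([[3,4],[-4,4]]) - 1·det([[0,4],[4,4]]) + 3·det([[0,3],[4,-4]])
    = -2·(3·4 - 4·-4) - 1·(0·4 - 4·4) + 3·(0·-4 - 3·4)
    = -2·28 - 1·-16 + 3·-12
    = -56 + 16 + -36 = -76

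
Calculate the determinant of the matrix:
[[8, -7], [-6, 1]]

For a 2×2 matrix [[a, b], [c, d]], det = ad - bc
det = (8)(1) - (-7)(-6) = 8 - 42 = -34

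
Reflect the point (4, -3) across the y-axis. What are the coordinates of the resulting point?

Reflection across y-axis: (4, -3) → (-4, -3)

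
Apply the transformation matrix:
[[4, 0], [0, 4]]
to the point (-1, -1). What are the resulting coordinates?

Matrix multiplication:
[[4, 0], [0, 4]] × [-1, -1]ᵀ
= [(4)(-1) + (0)(-1), (0)(-1) + (4)(-1)]ᵀ
= [-4, -4]ᵀ
Result: (-4, -4)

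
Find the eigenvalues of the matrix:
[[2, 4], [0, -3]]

Characteristic equation: det(A - λI) = 0
λ² - (trace)λ + (det) = 0
trace = 2 + -3 = -1, det = (2)(-3) - (4)(0) = -6
λ² - (-1)λ + (-6) = 0
λ = (-1 ± √((-1)² - 4·(-6))) / 2 = (-1 ± √25) / 2
Solving: λ = -3, 2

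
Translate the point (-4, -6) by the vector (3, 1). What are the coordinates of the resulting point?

Translation by (3, 1) (homogeneous matrix [[1, 0, 3], [0, 1, 1], [0, 0, 1]]):
x' = -4 + 3 = -1
y' = -6 + 1 = -5
Result: (-1, -5)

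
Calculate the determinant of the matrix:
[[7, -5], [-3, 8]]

For a 2×2 matrix [[a, b], [c, d]], det = ad - bc
det = (7)(8) - (-5)(-3) = 56 - 15 = 41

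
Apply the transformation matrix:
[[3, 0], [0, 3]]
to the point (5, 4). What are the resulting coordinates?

Matrix multiplication:
[[3, 0], [0, 3]] × [5, 4]ᵀ
= [(3)(5) + (0)(4), (0)(5) + (3)(4)]ᵀ
= [15, 12]ᵀ
Result: (15, 12)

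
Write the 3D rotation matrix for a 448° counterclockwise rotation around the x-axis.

Rotation matrix for counterclockwise 448° around x-axis:
cos(448°) = 0.0349, sin(448°) = 0.9994
Result: [[1, 0, 0], [0, 0.0349, -0.9994], [0, 0.9994, 0.0349]]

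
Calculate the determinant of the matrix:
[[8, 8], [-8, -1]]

For a 2×2 matrix [[a, b], [c, d]], det = ad - bc
det = (8)(-1) - (8)(-8) = -8 - -64 = 56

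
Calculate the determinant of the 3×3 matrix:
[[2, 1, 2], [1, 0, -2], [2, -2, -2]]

Expansion along first row:
det = 2·det([[0,-2],[-2,-2]]) - 1·det([[1,-2],[2,-2]]) + 2·det([[1,0],[2,-2]])
    = 2·(0·-2 - -2·-2) - 1·(1·-2 - -2·2) + 2·(1·-2 - 0·2)
    = 2·-4 - 1·2 + 2·-2
    = -8 + -2 + -4 = -14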